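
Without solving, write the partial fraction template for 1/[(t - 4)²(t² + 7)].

Repeated linear + quadratic: α/(t - 4) + β/(t - 4)² + (γt + δ)/(t² + 7)


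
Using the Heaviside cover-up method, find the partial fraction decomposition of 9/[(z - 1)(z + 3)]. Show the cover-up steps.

Cover (z - 1): set z=1, get P = 9/(1 + 3) = 9/4. Cover (z + 3): set z=-3, get Q = 9/(-3 - 1) = -9/4.
Result: (9/4)/(z - 1) - (9/4)/(z + 3)


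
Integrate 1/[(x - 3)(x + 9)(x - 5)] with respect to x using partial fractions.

Cover-up: A = -1/24, B = 1/168, C = 1/28. Decomposition: (-1/24)/(x - 3) + (1/168)/(x + 9) + (1/28)/(x - 5). Integrate each term: (-1/24) ln|(x - 3)| + (1/168) ln|(x + 9)| + (1/28) ln|(x - 5)| + C


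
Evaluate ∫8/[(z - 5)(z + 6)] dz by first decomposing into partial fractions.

Decompose: 8/[(z - 5)(z + 6)] = (8/11)/(z - 5) - (8/11)/(z + 6). Integrate each term: (8/11) ln|(z - 5)| - (8/11) ln|(z + 6)| + C


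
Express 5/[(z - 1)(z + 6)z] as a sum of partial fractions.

Using cover-up method: P = 5/7, Q = 5/42, R = -5/6
Result: (5/7)/(z - 1) + (5/42)/(z + 6) - (5/6)/z


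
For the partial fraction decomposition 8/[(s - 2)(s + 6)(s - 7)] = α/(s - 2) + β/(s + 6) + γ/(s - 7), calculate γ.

Cover-up at s = 7: γ = 8/[(7 - 2)(7 + 6)] = 8/[(5)(13)] = 8/65


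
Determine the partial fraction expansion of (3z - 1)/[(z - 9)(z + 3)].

At z=9: P = (3·9 - 1)/(9 + 3) = 13/6. At z=-3: Q = (3·(-3) - 1)/(-3 - 9) = 5/6
Result: (13/6)/(z - 9) + (5/6)/(z + 3)


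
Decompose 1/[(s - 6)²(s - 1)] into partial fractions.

Cover-up at s=1: R = 1/(1 - 6)² = 1/25. Cover-up at s=6: Q = 1/(6 - 1) = 1/5. Comparing s² coeff: P = -R = -1/25
Result: (-1/25)/(s - 6) + (1/5)/(s - 6)² + (1/25)/(s - 1)


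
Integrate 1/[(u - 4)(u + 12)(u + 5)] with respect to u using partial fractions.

Cover-up: P = 1/144, Q = 1/112, R = -1/63. Decomposition: (1/144)/(u - 4) + (1/112)/(u + 12) - (1/63)/(u + 5). Integrate each term: (1/144) ln|(u - 4)| + (1/112) ln|(u + 12)| - (1/63) ln|(u + 5)| + C


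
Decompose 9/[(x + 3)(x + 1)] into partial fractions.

9/(x + 3)(x + 1) = A/(x + 3) + B/(x + 1). A = 9/(-3 + 1) = -9/2, B = 9/(-1 + 3) = 9/2
Result: (-9/2)/(x + 3) + (9/2)/(x + 1)


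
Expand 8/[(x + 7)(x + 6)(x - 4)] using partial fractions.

Using cover-up method: P = 8/11, Q = -4/5, R = 4/55
Result: (8/11)/(x + 7) - (4/5)/(x + 6) + (4/55)/(x - 4)


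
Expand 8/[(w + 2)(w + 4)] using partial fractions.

8/(w + 2)(w + 4) = A/(w + 2) + B/(w + 4). A = 8/(-2 + 4) = 4, B = 8/(-4 + 2) = -4
Result: 4/(w + 2) - 4/(w + 4)


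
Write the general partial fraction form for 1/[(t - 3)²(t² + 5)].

Repeated linear + quadratic: A/(t - 3) + B/(t - 3)² + (Ct + D)/(t² + 5)


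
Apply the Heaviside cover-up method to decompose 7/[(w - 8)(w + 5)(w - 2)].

Cover (w - 8), w=8: P = 7/[(8 + 5)(8 - 2)] = 7/78. Cover (w + 5), w=-5: Q = 7/[(-5 - 8)(-5 - 2)] = 1/13. Cover (w - 2), w=2: R = 7/[(2 - 8)(2 + 5)] = -1/6.
Result: (7/78)/(w - 8) + (1/13)/(w + 5) - (1/6)/(w - 2)


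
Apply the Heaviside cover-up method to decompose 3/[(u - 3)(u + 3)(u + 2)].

Cover (u - 3), u=3: α = 3/[(3 + 3)(3 + 2)] = 1/10. Cover (u + 3), u=-3: β = 3/[(-3 - 3)(-3 + 2)] = 1/2. Cover (u + 2), u=-2: γ = 3/[(-2 - 3)(-2 + 3)] = -3/5.
Result: (1/10)/(u - 3) + (1/2)/(u + 3) - (3/5)/(u + 2)


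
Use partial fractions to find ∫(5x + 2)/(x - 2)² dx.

Decompose: α = 5, β = 5·2 + 2 = 12, so (5x + 2)/(x - 2)² = 5/(x - 2) + 12/(x - 2)². Integrate: ∫ α/(x - 2) dx = 5 ln|(x - 2)|; ∫ β/(x - 2)² dx = -12/(x - 2). Sum: 5 ln|(x - 2)| - 12/(x - 2) + C


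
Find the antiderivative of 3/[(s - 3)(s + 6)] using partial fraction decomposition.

Decompose: 3/[(s - 3)(s + 6)] = (1/3)/(s - 3) - (1/3)/(s + 6). Integrate each term: (1/3) ln|(s - 3)| - (1/3) ln|(s + 6)| + C


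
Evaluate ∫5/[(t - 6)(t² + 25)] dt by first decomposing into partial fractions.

Cover-up at t=6: α = 5/(6²+25) = 5/61. Coeff matching: β = -5/61, γ = -30/61. Decomposition: (5/61)/(t - 6) - ((5/61)t + 30/61)/(t² + 25). Integrate: linear → ln, quadratic → (1/2)ln + arctan: (5/61) ln|(t - 6)| - (5/122) ln(t² + 25) - (6/61) arctan(t/5) + C


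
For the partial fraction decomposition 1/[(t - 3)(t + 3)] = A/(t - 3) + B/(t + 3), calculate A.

Cover-up at t = 3: A = 1/(3 + 3) = 1/6


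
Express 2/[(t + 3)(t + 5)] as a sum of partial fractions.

2/(t + 3)(t + 5) = A/(t + 3) + B/(t + 5). A = 2/(-3 + 5) = 1, B = 2/(-5 + 3) = -1
Result: 1/(t + 3) - 1/(t + 5)


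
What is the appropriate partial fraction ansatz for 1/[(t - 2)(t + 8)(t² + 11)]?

Two linear + quadratic: A/(t - 2) + B/(t + 8) + (Ct + D)/(t² + 11)


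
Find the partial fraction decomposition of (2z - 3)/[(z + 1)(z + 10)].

At z=-1: A = (2·(-1) - 3)/(-1 + 10) = -5/9. At z=-10: B = (2·(-10) - 3)/(-10 + 1) = 23/9
Result: (-5/9)/(z + 1) + (23/9)/(z + 10)


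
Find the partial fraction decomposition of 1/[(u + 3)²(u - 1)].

Cover-up at u=1: R = 1/(1 + 3)² = 1/16. Cover-up at u=-3: Q = 1/(-3 - 1) = -1/4. Comparing u² coeff: P = -R = -1/16
Result: (-1/16)/(u + 3) - (1/4)/(u + 3)² + (1/16)/(u - 1)


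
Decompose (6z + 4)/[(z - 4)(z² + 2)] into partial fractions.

At z=4: α = (6·4 + 4)/(4² + 2) = 14/9. β = -α = -14/9, γ = 6 - 4·α = -2/9
Result: (14/9)/(z - 4) - ((14/9)z + 2/9)/(z² + 2)


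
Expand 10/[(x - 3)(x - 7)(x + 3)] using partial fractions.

Using cover-up method: A = -5/12, B = 1/4, C = 1/6
Result: (-5/12)/(x - 3) + (1/4)/(x - 7) + (1/6)/(x + 3)


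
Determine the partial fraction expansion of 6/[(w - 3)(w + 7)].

6/(w - 3)(w + 7) = P/(w - 3) + Q/(w + 7). P = 6/(3 + 7) = 3/5, Q = 6/(-7 - 3) = -3/5
Result: (3/5)/(w - 3) - (3/5)/(w + 7)


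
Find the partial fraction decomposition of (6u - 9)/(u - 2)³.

(6u - 9) = α(u - 2)² + β(u - 2) + γ. At u = 2: γ = 6·2 - 9 = 3. Coefficients: α = 0, β = 6
Result: 6/(u - 2)² + 3/(u - 2)³


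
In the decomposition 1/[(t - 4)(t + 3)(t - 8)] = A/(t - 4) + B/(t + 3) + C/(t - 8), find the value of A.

Cover-up at t = 4: A = 1/[(4 + 3)(4 - 8)] = 1/[(7)(-4)] = -1/28


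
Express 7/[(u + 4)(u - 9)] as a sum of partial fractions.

7/(u + 4)(u - 9) = P/(u + 4) + Q/(u - 9). P = 7/(-4 - 9) = -7/13, Q = 7/(9 + 4) = 7/13
Result: (-7/13)/(u + 4) + (7/13)/(u - 9)


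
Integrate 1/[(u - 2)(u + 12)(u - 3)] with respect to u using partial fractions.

Cover-up: α = -1/14, β = 1/210, γ = 1/15. Decomposition: (-1/14)/(u - 2) + (1/210)/(u + 12) + (1/15)/(u - 3). Integrate each term: (-1/14) ln|(u - 2)| + (1/210) ln|(u + 12)| + (1/15) ln|(u - 3)| + C


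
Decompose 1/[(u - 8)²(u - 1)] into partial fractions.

Cover-up at u=1: R = 1/(1 - 8)² = 1/49. Cover-up at u=8: Q = 1/(8 - 1) = 1/7. Comparing u² coeff: P = -R = -1/49
Result: (-1/49)/(u - 8) + (1/7)/(u - 8)² + (1/49)/(u - 1)


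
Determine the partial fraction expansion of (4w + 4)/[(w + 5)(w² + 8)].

At w=-5: P = (4·(-5) + 4)/((-5)² + 8) = -16/33. Q = -P = 16/33, R = 4 - (-5)·P = 52/33
Result: (-16/33)/(w + 5) + ((16/33)w + 52/33)/(w² + 8)


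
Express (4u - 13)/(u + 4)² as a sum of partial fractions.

(4u - 13) = α(u + 4) + β. At u = -4: β = 4·(-4) - 13 = -29. Coeff of u: α = 4
Result: 4/(u + 4) - 29/(u + 4)²


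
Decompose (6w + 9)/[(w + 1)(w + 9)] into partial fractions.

At w=-1: α = (6·(-1) + 9)/(-1 + 9) = 3/8. At w=-9: β = (6·(-9) + 9)/(-9 + 1) = 45/8
Result: (3/8)/(w + 1) + (45/8)/(w + 9)


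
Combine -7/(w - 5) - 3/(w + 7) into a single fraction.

Common denominator (w - 5)(w + 7). Numerator: -7(w + 7) - 3(w - 5) = (-7w - 49) - (3w - 15) = -10w - 34
Result: (-10w - 34)/[(w - 5)(w + 7)]


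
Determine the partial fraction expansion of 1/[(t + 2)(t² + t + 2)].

Cover-up at t = -2: A = 1/((-2)² + 1·(-2) + 2) = 1/4. Then B = -A = -1/4, C = -A·(1 - 2) = 1/4
Result: (1/4)/(t + 2) - ((1/4)t - 1/4)/(t² + t + 2)


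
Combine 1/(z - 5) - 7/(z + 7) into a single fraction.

Common denominator (z - 5)(z + 7). Numerator: 1(z + 7) - 7(z - 5) = (z + 7) - (7z - 35) = -6z + 42
Result: (-6z + 42)/[(z - 5)(z + 7)]


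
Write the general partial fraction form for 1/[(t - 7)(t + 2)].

Distinct linear factors: α/(t - 7) + β/(t + 2)


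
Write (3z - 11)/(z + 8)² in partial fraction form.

(3z - 11) = A(z + 8) + B. At z = -8: B = 3·(-8) - 11 = -35. Coeff of z: A = 3
Result: 3/(z + 8) - 35/(z + 8)²


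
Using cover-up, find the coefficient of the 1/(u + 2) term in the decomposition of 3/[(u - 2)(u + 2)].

Cover (u + 2), set u=-2: 3/((u - 2) at u=-2) = 3/(-4) = -3/4


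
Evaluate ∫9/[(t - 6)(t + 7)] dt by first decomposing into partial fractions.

Decompose: 9/[(t - 6)(t + 7)] = (9/13)/(t - 6) - (9/13)/(t + 7). Integrate each term: (9/13) ln|(t - 6)| - (9/13) ln|(t + 7)| + C


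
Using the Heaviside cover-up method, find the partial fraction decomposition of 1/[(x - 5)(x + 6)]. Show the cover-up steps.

Cover (x - 5): set x=5, get A = 1/(5 + 6) = 1/11. Cover (x + 6): set x=-6, get B = 1/(-6 - 5) = -1/11.
Result: (1/11)/(x - 5) - (1/11)/(x + 6)


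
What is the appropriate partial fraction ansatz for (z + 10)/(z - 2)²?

Repeated linear factor: α/(z - 2) + β/(z - 2)²


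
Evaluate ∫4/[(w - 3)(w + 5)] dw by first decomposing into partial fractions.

Decompose: 4/[(w - 3)(w + 5)] = (1/2)/(w - 3) - (1/2)/(w + 5). Integrate each term: (1/2) ln|(w - 3)| - (1/2) ln|(w + 5)| + C


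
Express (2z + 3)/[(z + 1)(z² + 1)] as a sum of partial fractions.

At z=-1: A = (2·(-1) + 3)/((-1)² + 1) = 1/2. B = -A = -1/2, C = 2 - (-1)·A = 5/2
Result: (1/2)/(z + 1) - ((1/2)z - 5/2)/(z² + 1)


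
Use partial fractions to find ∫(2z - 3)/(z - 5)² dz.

Decompose: A = 2, B = 2·5 - 3 = 7, so (2z - 3)/(z - 5)² = 2/(z - 5) + 7/(z - 5)². Integrate: ∫ A/(z - 5) dz = 2 ln|(z - 5)|; ∫ B/(z - 5)² dz = -7/(z - 5). Sum: 2 ln|(z - 5)| - 7/(z - 5) + C


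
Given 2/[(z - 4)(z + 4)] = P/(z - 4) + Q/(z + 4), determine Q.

Cover-up at z = -4: Q = 2/(-4 - 4) = -2/8 = -1/4


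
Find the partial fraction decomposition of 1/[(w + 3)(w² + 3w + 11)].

Cover-up at w = -3: A = 1/((-3)² + 3·(-3) + 11) = 1/11. Then B = -A = -1/11, C = -A·(3 - 3) = 0
Result: (1/11)/(w + 3) - ((1/11)w)/(w² + 3w + 11)


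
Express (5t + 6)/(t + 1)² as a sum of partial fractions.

(5t + 6) = A(t + 1) + B. At t = -1: B = 5·(-1) + 6 = 1. Coeff of t: A = 5
Result: 5/(t + 1) + 1/(t + 1)²


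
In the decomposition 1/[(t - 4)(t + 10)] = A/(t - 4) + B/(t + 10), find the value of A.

Cover-up at t = 4: A = 1/(4 + 10) = 1/14


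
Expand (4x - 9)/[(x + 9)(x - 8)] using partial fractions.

At x=-9: A = (4·(-9) - 9)/(-9 - 8) = 45/17. At x=8: B = (4·8 - 9)/(8 + 9) = 23/17
Result: (45/17)/(x + 9) + (23/17)/(x - 8)


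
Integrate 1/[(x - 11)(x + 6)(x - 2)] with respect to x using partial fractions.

Cover-up: α = 1/153, β = 1/136, γ = -1/72. Decomposition: (1/153)/(x - 11) + (1/136)/(x + 6) - (1/72)/(x - 2). Integrate each term: (1/153) ln|(x - 11)| + (1/136) ln|(x + 6)| - (1/72) ln|(x - 2)| + C


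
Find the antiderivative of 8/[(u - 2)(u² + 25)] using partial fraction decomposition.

Cover-up at u=2: α = 8/(2²+25) = 8/29. Coeff matching: β = -8/29, γ = -16/29. Decomposition: (8/29)/(u - 2) - ((8/29)u + 16/29)/(u² + 25). Integrate: linear → ln, quadratic → (1/2)ln + arctan: (8/29) ln|(u - 2)| - (4/29) ln(u² + 25) - (16/145) arctan(u/5) + C


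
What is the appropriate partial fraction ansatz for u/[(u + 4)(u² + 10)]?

Linear + irreducible quadratic: P/(u + 4) + (Qu + R)/(u² + 10)


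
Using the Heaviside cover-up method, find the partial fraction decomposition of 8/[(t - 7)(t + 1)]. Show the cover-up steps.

Cover (t - 7): set t=7, get α = 8/(7 + 1) = 1. Cover (t + 1): set t=-1, get β = 8/(-1 - 7) = -1.
Result: 1/(t - 7) - 1/(t + 1)


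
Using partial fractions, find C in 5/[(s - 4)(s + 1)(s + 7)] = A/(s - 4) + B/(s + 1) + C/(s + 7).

Cover-up at s = -7: C = 5/[(-7 - 4)(-7 + 1)] = 5/[(-11)(-6)] = 5/66


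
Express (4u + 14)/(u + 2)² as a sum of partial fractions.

(4u + 14) = α(u + 2) + β. At u = -2: β = 4·(-2) + 14 = 6. Coeff of u: α = 4
Result: 4/(u + 2) + 6/(u + 2)²


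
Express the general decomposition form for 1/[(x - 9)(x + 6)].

Distinct linear factors: P/(x - 9) + Q/(x + 6)


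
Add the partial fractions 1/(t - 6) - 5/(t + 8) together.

Common denominator (t - 6)(t + 8). Numerator: 1(t + 8) - 5(t - 6) = (t + 8) - (5t - 30) = -4t + 38
Result: (-4t + 38)/[(t - 6)(t + 8)]


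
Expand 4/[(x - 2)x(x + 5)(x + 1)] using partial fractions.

Using Heaviside cover-up: (2/21)/(x - 2) - (2/5)/x - (1/35)/(x + 5) + (1/3)/(x + 1)


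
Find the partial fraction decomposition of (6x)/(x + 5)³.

(6x) = α(x + 5)² + β(x + 5) + γ. At x = -5: γ = 6·(-5) + 0 = -30. Coefficients: α = 0, β = 6
Result: 6/(x + 5)² - 30/(x + 5)³


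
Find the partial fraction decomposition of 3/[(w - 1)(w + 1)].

3/(w - 1)(w + 1) = P/(w - 1) + Q/(w + 1). P = 3/(1 + 1) = 3/2, Q = 3/(-1 - 1) = -3/2
Result: (3/2)/(w - 1) - (3/2)/(w + 1)


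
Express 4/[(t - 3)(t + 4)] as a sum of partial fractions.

4/(t - 3)(t + 4) = A/(t - 3) + B/(t + 4). A = 4/(3 + 4) = 4/7, B = 4/(-4 - 3) = -4/7
Result: (4/7)/(t - 3) - (4/7)/(t + 4)


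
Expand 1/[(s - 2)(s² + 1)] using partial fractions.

Cover-up at s = 2: α = 1/(2² + 1) = 1/5. Then β = -α = -1/5, γ = -α·(0 + 2) = -2/5
Result: (1/5)/(s - 2) - ((1/5)s + 2/5)/(s² + 1)


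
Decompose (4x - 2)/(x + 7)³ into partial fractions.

(4x - 2) = A(x + 7)² + B(x + 7) + C. At x = -7: C = 4·(-7) - 2 = -30. Coefficients: A = 0, B = 4
Result: 4/(x + 7)² - 30/(x + 7)³


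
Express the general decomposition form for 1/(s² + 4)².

Repeated quadratic factor: (Ps + Q)/(s² + 4) + (Rs + S)/(s² + 4)²


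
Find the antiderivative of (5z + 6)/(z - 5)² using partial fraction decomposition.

Decompose: α = 5, β = 5·5 + 6 = 31, so (5z + 6)/(z - 5)² = 5/(z - 5) + 31/(z - 5)². Integrate: ∫ α/(z - 5) dz = 5 ln|(z - 5)|; ∫ β/(z - 5)² dz = -31/(z - 5). Sum: 5 ln|(z - 5)| - 31/(z - 5) + C


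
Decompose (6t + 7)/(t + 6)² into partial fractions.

(6t + 7) = α(t + 6) + β. At t = -6: β = 6·(-6) + 7 = -29. Coeff of t: α = 6
Result: 6/(t + 6) - 29/(t + 6)²


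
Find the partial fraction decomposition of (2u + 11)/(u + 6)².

(2u + 11) = A(u + 6) + B. At u = -6: B = 2·(-6) + 11 = -1. Coeff of u: A = 2
Result: 2/(u + 6) - 1/(u + 6)²


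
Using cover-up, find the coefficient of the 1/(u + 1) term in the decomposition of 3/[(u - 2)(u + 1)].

Cover (u + 1), set u=-1: 3/((u - 2) at u=-1) = 3/(-3) = -1


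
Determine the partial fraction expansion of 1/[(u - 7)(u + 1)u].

Using cover-up method: P = 1/56, Q = 1/8, R = -1/7
Result: (1/56)/(u - 7) + (1/8)/(u + 1) - (1/7)/u


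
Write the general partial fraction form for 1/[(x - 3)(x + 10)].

Distinct linear factors: A/(x - 3) + B/(x + 10)


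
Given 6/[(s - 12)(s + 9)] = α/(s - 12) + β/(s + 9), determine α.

Cover-up at s = 12: α = 6/(12 + 9) = 6/21 = 2/7


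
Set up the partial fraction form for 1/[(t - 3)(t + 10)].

Distinct linear factors: P/(t - 3) + Q/(t + 10)


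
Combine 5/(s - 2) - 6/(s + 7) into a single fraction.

Common denominator (s - 2)(s + 7). Numerator: 5(s + 7) - 6(s - 2) = (5s + 35) - (6s - 12) = -s + 47
Result: (-s + 47)/[(s - 2)(s + 7)]


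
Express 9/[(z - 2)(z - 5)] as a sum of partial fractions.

9/(z - 2)(z - 5) = P/(z - 2) + Q/(z - 5). P = 9/(2 - 5) = -3, Q = 9/(5 - 2) = 3
Result: -3/(z - 2) + 3/(z - 5)


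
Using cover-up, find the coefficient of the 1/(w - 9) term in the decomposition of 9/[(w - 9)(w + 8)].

Cover (w - 9), set w=9: 9/((w + 8) at w=9) = 9/(17) = 9/17


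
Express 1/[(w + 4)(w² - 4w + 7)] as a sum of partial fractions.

Cover-up at w = -4: A = 1/((-4)² - 4·(-4) + 7) = 1/39. Then B = -A = -1/39, C = -A·(-4 - 4) = 8/39
Result: (1/39)/(w + 4) - ((1/39)w - 8/39)/(w² - 4w + 7)


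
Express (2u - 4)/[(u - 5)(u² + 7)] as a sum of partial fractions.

At u=5: A = (2·5 - 4)/(5² + 7) = 3/16. B = -A = -3/16, C = 2 - 5·A = 17/16
Result: (3/16)/(u - 5) - ((3/16)u - 17/16)/(u² + 7)


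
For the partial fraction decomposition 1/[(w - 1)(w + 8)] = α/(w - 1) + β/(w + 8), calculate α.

Cover-up at w = 1: α = 1/(1 + 8) = 1/9


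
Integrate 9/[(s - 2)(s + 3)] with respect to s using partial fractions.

Decompose: 9/[(s - 2)(s + 3)] = (9/5)/(s - 2) - (9/5)/(s + 3). Integrate each term: (9/5) ln|(s - 2)| - (9/5) ln|(s + 3)| + C


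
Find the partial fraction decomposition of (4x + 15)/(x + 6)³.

(4x + 15) = P(x + 6)² + Q(x + 6) + R. At x = -6: R = 4·(-6) + 15 = -9. Coefficients: P = 0, Q = 4
Result: 4/(x + 6)² - 9/(x + 6)³


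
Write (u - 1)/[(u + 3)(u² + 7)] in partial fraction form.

At u=-3: α = (1·(-3) - 1)/((-3)² + 7) = -1/4. β = -α = 1/4, γ = 1 - (-3)·α = 1/4
Result: (-1/4)/(u + 3) + ((1/4)u + 1/4)/(u² + 7)


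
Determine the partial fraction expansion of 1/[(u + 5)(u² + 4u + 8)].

Cover-up at u = -5: α = 1/((-5)² + 4·(-5) + 8) = 1/13. Then β = -α = -1/13, γ = -α·(4 - 5) = 1/13
Result: (1/13)/(u + 5) - ((1/13)u - 1/13)/(u² + 4u + 8)


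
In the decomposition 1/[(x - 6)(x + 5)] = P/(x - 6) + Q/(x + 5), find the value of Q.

Cover-up at x = -5: Q = 1/(-5 - 6) = -1/11


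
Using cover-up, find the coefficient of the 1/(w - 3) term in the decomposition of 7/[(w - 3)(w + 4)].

Cover (w - 3), set w=3: 7/((w + 4) at w=3) = 7/(7) = 1


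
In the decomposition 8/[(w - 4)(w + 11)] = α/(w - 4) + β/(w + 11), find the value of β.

Cover-up at w = -11: β = 8/(-11 - 4) = -8/15


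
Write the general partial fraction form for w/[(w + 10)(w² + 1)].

Linear + irreducible quadratic: P/(w + 10) + (Qw + R)/(w² + 1)


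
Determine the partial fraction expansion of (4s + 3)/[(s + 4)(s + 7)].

At s=-4: α = (4·(-4) + 3)/(-4 + 7) = -13/3. At s=-7: β = (4·(-7) + 3)/(-7 + 4) = 25/3
Result: (-13/3)/(s + 4) + (25/3)/(s + 7)


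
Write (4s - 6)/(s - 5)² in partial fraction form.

(4s - 6) = α(s - 5) + β. At s = 5: β = 4·5 - 6 = 14. Coeff of s: α = 4
Result: 4/(s - 5) + 14/(s - 5)²


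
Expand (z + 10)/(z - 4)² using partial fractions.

(z + 10) = A(z - 4) + B. At z = 4: B = 1·4 + 10 = 14. Coeff of z: A = 1
Result: 1/(z - 4) + 14/(z - 4)²


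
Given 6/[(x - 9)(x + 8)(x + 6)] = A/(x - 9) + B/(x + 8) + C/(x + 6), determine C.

Cover-up at x = -6: C = 6/[(-6 - 9)(-6 + 8)] = 6/[(-15)(2)] = -6/30 = -1/5


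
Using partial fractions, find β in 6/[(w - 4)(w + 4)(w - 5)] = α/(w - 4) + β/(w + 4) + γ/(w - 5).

Cover-up at w = -4: β = 6/[(-4 - 4)(-4 - 5)] = 6/[(-8)(-9)] = 6/72 = 1/12


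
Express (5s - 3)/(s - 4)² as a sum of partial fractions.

(5s - 3) = P(s - 4) + Q. At s = 4: Q = 5·4 - 3 = 17. Coeff of s: P = 5
Result: 5/(s - 4) + 17/(s - 4)²


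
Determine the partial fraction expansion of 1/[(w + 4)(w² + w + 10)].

Cover-up at w = -4: A = 1/((-4)² + 1·(-4) + 10) = 1/22. Then B = -A = -1/22, C = -A·(1 - 4) = 3/22
Result: (1/22)/(w + 4) - ((1/22)w - 3/22)/(w² + w + 10)


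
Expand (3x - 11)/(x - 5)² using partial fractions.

(3x - 11) = P(x - 5) + Q. At x = 5: Q = 3·5 - 11 = 4. Coeff of x: P = 3
Result: 3/(x - 5) + 4/(x - 5)²


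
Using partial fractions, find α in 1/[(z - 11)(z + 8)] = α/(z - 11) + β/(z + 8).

Cover-up at z = 11: α = 1/(11 + 8) = 1/19


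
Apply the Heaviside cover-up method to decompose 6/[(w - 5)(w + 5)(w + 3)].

Cover (w - 5), w=5: P = 6/[(5 + 5)(5 + 3)] = 3/40. Cover (w + 5), w=-5: Q = 6/[(-5 - 5)(-5 + 3)] = 3/10. Cover (w + 3), w=-3: R = 6/[(-3 - 5)(-3 + 5)] = -3/8.
Result: (3/40)/(w - 5) + (3/10)/(w + 5) - (3/8)/(w + 3)


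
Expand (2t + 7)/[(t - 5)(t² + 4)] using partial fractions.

At t=5: P = (2·5 + 7)/(5² + 4) = 17/29. Q = -P = -17/29, R = 2 - 5·P = -27/29
Result: (17/29)/(t - 5) - ((17/29)t + 27/29)/(t² + 4)


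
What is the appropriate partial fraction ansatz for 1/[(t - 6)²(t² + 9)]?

Repeated linear + quadratic: α/(t - 6) + β/(t - 6)² + (γt + δ)/(t² + 9)


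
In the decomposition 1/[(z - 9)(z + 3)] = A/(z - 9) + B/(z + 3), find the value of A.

Cover-up at z = 9: A = 1/(9 + 3) = 1/12


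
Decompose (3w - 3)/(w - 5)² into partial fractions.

(3w - 3) = P(w - 5) + Q. At w = 5: Q = 3·5 - 3 = 12. Coeff of w: P = 3
Result: 3/(w - 5) + 12/(w - 5)²


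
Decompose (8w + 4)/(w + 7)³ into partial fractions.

(8w + 4) = α(w + 7)² + β(w + 7) + γ. At w = -7: γ = 8·(-7) + 4 = -52. Coefficients: α = 0, β = 8
Result: 8/(w + 7)² - 52/(w + 7)³


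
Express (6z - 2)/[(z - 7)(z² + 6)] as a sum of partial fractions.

At z=7: α = (6·7 - 2)/(7² + 6) = 8/11. β = -α = -8/11, γ = 6 - 7·α = 10/11
Result: (8/11)/(z - 7) - ((8/11)z - 10/11)/(z² + 6)


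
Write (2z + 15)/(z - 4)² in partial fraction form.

(2z + 15) = P(z - 4) + Q. At z = 4: Q = 2·4 + 15 = 23. Coeff of z: P = 2
Result: 2/(z - 4) + 23/(z - 4)²


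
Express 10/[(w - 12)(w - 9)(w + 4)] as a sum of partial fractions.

Using cover-up method: α = 5/24, β = -10/39, γ = 5/104
Result: (5/24)/(w - 12) - (10/39)/(w - 9) + (5/104)/(w + 4)


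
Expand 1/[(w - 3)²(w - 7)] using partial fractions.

Cover-up at w=7: C = 1/(7 - 3)² = 1/16. Cover-up at w=3: B = 1/(3 - 7) = -1/4. Comparing w² coeff: A = -C = -1/16
Result: (-1/16)/(w - 3) - (1/4)/(w - 3)² + (1/16)/(w - 7)


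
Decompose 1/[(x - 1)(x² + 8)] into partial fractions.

Cover-up at x = 1: P = 1/(1² + 8) = 1/9. Then Q = -P = -1/9, R = -P·(0 + 1) = -1/9
Result: (1/9)/(x - 1) - ((1/9)x + 1/9)/(x² + 8)


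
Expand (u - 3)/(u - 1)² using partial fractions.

(u - 3) = α(u - 1) + β. At u = 1: β = 1·1 - 3 = -2. Coeff of u: α = 1
Result: 1/(u - 1) - 2/(u - 1)²


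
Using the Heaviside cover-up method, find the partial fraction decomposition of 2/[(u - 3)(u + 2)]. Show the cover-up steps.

Cover (u - 3): set u=3, get A = 2/(3 + 2) = 2/5. Cover (u + 2): set u=-2, get B = 2/(-2 - 3) = -2/5.
Result: (2/5)/(u - 3) - (2/5)/(u + 2)


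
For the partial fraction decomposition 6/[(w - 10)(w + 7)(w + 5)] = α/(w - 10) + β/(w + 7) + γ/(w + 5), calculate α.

Cover-up at w = 10: α = 6/[(10 + 7)(10 + 5)] = 6/[(17)(15)] = 6/255 = 2/85


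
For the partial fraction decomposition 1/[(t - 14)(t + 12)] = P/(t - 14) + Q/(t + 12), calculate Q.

Cover-up at t = -12: Q = 1/(-12 - 14) = -1/26


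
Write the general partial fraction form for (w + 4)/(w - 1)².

Repeated linear factor: P/(w - 1) + Q/(w - 1)²


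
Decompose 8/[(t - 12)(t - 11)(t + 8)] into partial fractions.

Using cover-up method: P = 2/5, Q = -8/19, R = 2/95
Result: (2/5)/(t - 12) - (8/19)/(t - 11) + (2/95)/(t + 8)


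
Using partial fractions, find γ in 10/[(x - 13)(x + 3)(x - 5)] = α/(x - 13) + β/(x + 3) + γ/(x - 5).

Cover-up at x = 5: γ = 10/[(5 - 13)(5 + 3)] = 10/[(-8)(8)] = -10/64 = -5/32


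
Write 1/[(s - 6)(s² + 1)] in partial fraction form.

Cover-up at s = 6: P = 1/(6² + 1) = 1/37. Then Q = -P = -1/37, R = -P·(0 + 6) = -6/37
Result: (1/37)/(s - 6) - ((1/37)s + 6/37)/(s² + 1)


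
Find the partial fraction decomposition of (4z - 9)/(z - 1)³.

(4z - 9) = P(z - 1)² + Q(z - 1) + R. At z = 1: R = 4·1 - 9 = -5. Coefficients: P = 0, Q = 4
Result: 4/(z - 1)² - 5/(z - 1)³


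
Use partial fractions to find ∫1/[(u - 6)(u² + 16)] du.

Cover-up at u=6: P = 1/(6²+16) = 1/52. Coeff matching: Q = -1/52, R = -3/26. Decomposition: (1/52)/(u - 6) - ((1/52)u + 3/26)/(u² + 16). Integrate: linear → ln, quadratic → (1/2)ln + arctan: (1/52) ln|(u - 6)| - (1/104) ln(u² + 16) - (3/104) arctan(u/4) + C


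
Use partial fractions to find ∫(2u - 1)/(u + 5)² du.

Decompose: A = 2, B = 2·(-5) - 1 = -11, so (2u - 1)/(u + 5)² = 2/(u + 5) - 11/(u + 5)². Integrate: ∫ A/(u + 5) du = 2 ln|(u + 5)|; ∫ B/(u + 5)² du = 11/(u + 5). Sum: 2 ln|(u + 5)| + 11/(u + 5) + C


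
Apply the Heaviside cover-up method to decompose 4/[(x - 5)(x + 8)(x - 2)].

Cover (x - 5), x=5: P = 4/[(5 + 8)(5 - 2)] = 4/39. Cover (x + 8), x=-8: Q = 4/[(-8 - 5)(-8 - 2)] = 2/65. Cover (x - 2), x=2: R = 4/[(2 - 5)(2 + 8)] = -2/15.
Result: (4/39)/(x - 5) + (2/65)/(x + 8) - (2/15)/(x - 2)


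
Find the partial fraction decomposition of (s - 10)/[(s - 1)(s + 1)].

At s=1: α = (1·1 - 10)/(1 + 1) = -9/2. At s=-1: β = (1·(-1) - 10)/(-1 - 1) = 11/2
Result: (-9/2)/(s - 1) + (11/2)/(s + 1)


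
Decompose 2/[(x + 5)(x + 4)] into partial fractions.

2/(x + 5)(x + 4) = A/(x + 5) + B/(x + 4). A = 2/(-5 + 4) = -2, B = 2/(-4 + 5) = 2
Result: -2/(x + 5) + 2/(x + 4)


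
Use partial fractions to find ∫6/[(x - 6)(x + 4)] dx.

Decompose: 6/[(x - 6)(x + 4)] = (3/5)/(x - 6) - (3/5)/(x + 4). Integrate each term: (3/5) ln|(x - 6)| - (3/5) ln|(x + 4)| + C


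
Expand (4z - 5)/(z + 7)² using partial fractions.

(4z - 5) = P(z + 7) + Q. At z = -7: Q = 4·(-7) - 5 = -33. Coeff of z: P = 4
Result: 4/(z + 7) - 33/(z + 7)²


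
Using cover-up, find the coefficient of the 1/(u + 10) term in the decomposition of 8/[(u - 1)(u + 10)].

Cover (u + 10), set u=-10: 8/((u - 1) at u=-10) = 8/(-11) = -8/11


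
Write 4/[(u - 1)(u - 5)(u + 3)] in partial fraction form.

Using cover-up method: α = -1/4, β = 1/8, γ = 1/8
Result: (-1/4)/(u - 1) + (1/8)/(u - 5) + (1/8)/(u + 3)


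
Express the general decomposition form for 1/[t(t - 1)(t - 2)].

Three distinct linear factors: P/t + Q/(t - 1) + R/(t - 2)


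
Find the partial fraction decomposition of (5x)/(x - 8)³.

(5x) = α(x - 8)² + β(x - 8) + γ. At x = 8: γ = 5·8 + 0 = 40. Coefficients: α = 0, β = 5
Result: 5/(x - 8)² + 40/(x - 8)³


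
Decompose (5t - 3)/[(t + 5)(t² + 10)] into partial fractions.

At t=-5: α = (5·(-5) - 3)/((-5)² + 10) = -4/5. β = -α = 4/5, γ = 5 - (-5)·α = 1
Result: (-4/5)/(t + 5) + ((4/5)t + 1)/(t² + 10)


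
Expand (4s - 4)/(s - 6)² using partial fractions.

(4s - 4) = α(s - 6) + β. At s = 6: β = 4·6 - 4 = 20. Coeff of s: α = 4
Result: 4/(s - 6) + 20/(s - 6)²


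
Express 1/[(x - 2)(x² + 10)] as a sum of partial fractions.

Cover-up at x = 2: A = 1/(2² + 10) = 1/14. Then B = -A = -1/14, C = -A·(0 + 2) = -1/7
Result: (1/14)/(x - 2) - ((1/14)x + 1/7)/(x² + 10)


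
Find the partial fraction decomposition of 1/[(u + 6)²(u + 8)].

Cover-up at u=-8: R = 1/(-8 + 6)² = 1/4. Cover-up at u=-6: Q = 1/(-6 + 8) = 1/2. Comparing u² coeff: P = -R = -1/4
Result: (-1/4)/(u + 6) + (1/2)/(u + 6)² + (1/4)/(u + 8)


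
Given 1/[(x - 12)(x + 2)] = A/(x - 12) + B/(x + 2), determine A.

Cover-up at x = 12: A = 1/(12 + 2) = 1/14


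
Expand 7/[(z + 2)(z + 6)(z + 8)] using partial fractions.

Using cover-up method: P = 7/24, Q = -7/8, R = 7/12
Result: (7/24)/(z + 2) - (7/8)/(z + 6) + (7/12)/(z + 8)


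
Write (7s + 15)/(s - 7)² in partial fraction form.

(7s + 15) = A(s - 7) + B. At s = 7: B = 7·7 + 15 = 64. Coeff of s: A = 7
Result: 7/(s - 7) + 64/(s - 7)²


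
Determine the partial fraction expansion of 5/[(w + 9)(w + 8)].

5/(w + 9)(w + 8) = P/(w + 9) + Q/(w + 8). P = 5/(-9 + 8) = -5, Q = 5/(-8 + 9) = 5
Result: -5/(w + 9) + 5/(w + 8)


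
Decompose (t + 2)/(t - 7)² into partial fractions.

(t + 2) = P(t - 7) + Q. At t = 7: Q = 1·7 + 2 = 9. Coeff of t: P = 1
Result: 1/(t - 7) + 9/(t - 7)²


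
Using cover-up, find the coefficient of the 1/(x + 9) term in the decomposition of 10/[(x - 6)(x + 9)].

Cover (x + 9), set x=-9: 10/((x - 6) at x=-9) = 10/(-15) = -2/3


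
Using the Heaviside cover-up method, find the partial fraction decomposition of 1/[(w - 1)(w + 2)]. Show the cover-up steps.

Cover (w - 1): set w=1, get A = 1/(1 + 2) = 1/3. Cover (w + 2): set w=-2, get B = 1/(-2 - 1) = -1/3.
Result: (1/3)/(w - 1) - (1/3)/(w + 2)


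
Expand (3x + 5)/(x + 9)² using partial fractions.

(3x + 5) = α(x + 9) + β. At x = -9: β = 3·(-9) + 5 = -22. Coeff of x: α = 3
Result: 3/(x + 9) - 22/(x + 9)²


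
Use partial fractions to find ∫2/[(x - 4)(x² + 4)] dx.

Cover-up at x=4: α = 2/(4²+4) = 1/10. Coeff matching: β = -1/10, γ = -2/5. Decomposition: (1/10)/(x - 4) - ((1/10)x + 2/5)/(x² + 4). Integrate: linear → ln, quadratic → (1/2)ln + arctan: (1/10) ln|(x - 4)| - (1/20) ln(x² + 4) - (1/5) arctan(x/2) + C


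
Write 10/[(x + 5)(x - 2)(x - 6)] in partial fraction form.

Using cover-up method: P = 10/77, Q = -5/14, R = 5/22
Result: (10/77)/(x + 5) - (5/14)/(x - 2) + (5/22)/(x - 6)


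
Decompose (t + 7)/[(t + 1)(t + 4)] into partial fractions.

At t=-1: A = (1·(-1) + 7)/(-1 + 4) = 2. At t=-4: B = (1·(-4) + 7)/(-4 + 1) = -1
Result: 2/(t + 1) - 1/(t + 4)


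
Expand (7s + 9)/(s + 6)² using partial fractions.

(7s + 9) = α(s + 6) + β. At s = -6: β = 7·(-6) + 9 = -33. Coeff of s: α = 7
Result: 7/(s + 6) - 33/(s + 6)²


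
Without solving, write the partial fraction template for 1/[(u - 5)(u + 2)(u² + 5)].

Two linear + quadratic: A/(u - 5) + B/(u + 2) + (Cu + D)/(u² + 5)


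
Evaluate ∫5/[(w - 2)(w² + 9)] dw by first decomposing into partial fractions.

Cover-up at w=2: A = 5/(2²+9) = 5/13. Coeff matching: B = -5/13, C = -10/13. Decomposition: (5/13)/(w - 2) - ((5/13)w + 10/13)/(w² + 9). Integrate: linear → ln, quadratic → (1/2)ln + arctan: (5/13) ln|(w - 2)| - (5/26) ln(w² + 9) - (10/39) arctan(w/3) + C


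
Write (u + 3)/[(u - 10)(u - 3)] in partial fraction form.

At u=10: A = (1·10 + 3)/(10 - 3) = 13/7. At u=3: B = (1·3 + 3)/(3 - 10) = -6/7
Result: (13/7)/(u - 10) - (6/7)/(u - 3)


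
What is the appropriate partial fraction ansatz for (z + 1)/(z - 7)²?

Repeated linear factor: α/(z - 7) + β/(z - 7)²


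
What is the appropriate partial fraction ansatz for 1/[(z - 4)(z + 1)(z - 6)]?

Three distinct linear factors: α/(z - 4) + β/(z + 1) + γ/(z - 6)


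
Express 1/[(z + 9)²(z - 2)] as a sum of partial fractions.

Cover-up at z=2: γ = 1/(2 + 9)² = 1/121. Cover-up at z=-9: β = 1/(-9 - 2) = -1/11. Comparing z² coeff: α = -γ = -1/121
Result: (-1/121)/(z + 9) - (1/11)/(z + 9)² + (1/121)/(z - 2)


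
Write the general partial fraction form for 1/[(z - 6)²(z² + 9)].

Repeated linear + quadratic: α/(z - 6) + β/(z - 6)² + (γz + δ)/(z² + 9)


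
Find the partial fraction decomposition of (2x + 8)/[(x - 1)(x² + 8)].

At x=1: α = (2·1 + 8)/(1² + 8) = 10/9. β = -α = -10/9, γ = 2 - 1·α = 8/9
Result: (10/9)/(x - 1) - ((10/9)x - 8/9)/(x² + 8)


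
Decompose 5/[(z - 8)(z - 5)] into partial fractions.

5/(z - 8)(z - 5) = α/(z - 8) + β/(z - 5). α = 5/(8 - 5) = 5/3, β = 5/(5 - 8) = -5/3
Result: (5/3)/(z - 8) - (5/3)/(z - 5)


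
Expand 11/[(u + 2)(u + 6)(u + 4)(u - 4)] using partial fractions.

Using Heaviside cover-up: (-11/48)/(u + 2) - (11/80)/(u + 6) + (11/32)/(u + 4) + (11/480)/(u - 4)


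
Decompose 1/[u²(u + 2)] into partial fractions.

Cover-up at u=-2: C = 1/(-2 - 0)² = 1/4. Cover-up at u=0: B = 1/(0 + 2) = 1/2. Comparing u² coeff: A = -C = -1/4
Result: (-1/4)/u + (1/2)/u² + (1/4)/(u + 2)


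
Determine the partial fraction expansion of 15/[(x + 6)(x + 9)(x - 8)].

Using cover-up method: α = -5/14, β = 5/17, γ = 15/238
Result: (-5/14)/(x + 6) + (5/17)/(x + 9) + (15/238)/(x - 8)


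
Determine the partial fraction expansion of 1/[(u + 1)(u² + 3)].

Cover-up at u = -1: A = 1/((-1)² + 3) = 1/4. Then B = -A = -1/4, C = -A·(0 - 1) = 1/4
Result: (1/4)/(u + 1) - ((1/4)u - 1/4)/(u² + 3)


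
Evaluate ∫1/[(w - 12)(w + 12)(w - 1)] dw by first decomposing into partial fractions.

Cover-up: A = 1/264, B = 1/312, C = -1/143. Decomposition: (1/264)/(w - 12) + (1/312)/(w + 12) - (1/143)/(w - 1). Integrate each term: (1/264) ln|(w - 12)| + (1/312) ln|(w + 12)| - (1/143) ln|(w - 1)| + C


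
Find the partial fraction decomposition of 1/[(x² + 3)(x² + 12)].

Coefficient matching gives P = R = 0, Q = 1/(12-3) = 1/9, S = -Q = -1/9
Result: (1/9)/(x² + 3) - (1/9)/(x² + 12)


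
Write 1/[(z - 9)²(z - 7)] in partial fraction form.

Cover-up at z=7: C = 1/(7 - 9)² = 1/4. Cover-up at z=9: B = 1/(9 - 7) = 1/2. Comparing z² coeff: A = -C = -1/4
Result: (-1/4)/(z - 9) + (1/2)/(z - 9)² + (1/4)/(z - 7)


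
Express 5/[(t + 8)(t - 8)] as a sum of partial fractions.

5/(t + 8)(t - 8) = A/(t + 8) + B/(t - 8). A = 5/(-8 - 8) = -5/16, B = 5/(8 + 8) = 5/16
Result: (-5/16)/(t + 8) + (5/16)/(t - 8)


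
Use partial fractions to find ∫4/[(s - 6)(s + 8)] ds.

Decompose: 4/[(s - 6)(s + 8)] = (2/7)/(s - 6) - (2/7)/(s + 8). Integrate each term: (2/7) ln|(s - 6)| - (2/7) ln|(s + 8)| + C


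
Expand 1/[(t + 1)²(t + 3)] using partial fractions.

Cover-up at t=-3: γ = 1/(-3 + 1)² = 1/4. Cover-up at t=-1: β = 1/(-1 + 3) = 1/2. Comparing t² coeff: α = -γ = -1/4
Result: (-1/4)/(t + 1) + (1/2)/(t + 1)² + (1/4)/(t + 3)


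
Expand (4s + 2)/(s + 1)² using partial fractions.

(4s + 2) = α(s + 1) + β. At s = -1: β = 4·(-1) + 2 = -2. Coeff of s: α = 4
Result: 4/(s + 1) - 2/(s + 1)²


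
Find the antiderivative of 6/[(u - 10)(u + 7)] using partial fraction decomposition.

Decompose: 6/[(u - 10)(u + 7)] = (6/17)/(u - 10) - (6/17)/(u + 7). Integrate each term: (6/17) ln|(u - 10)| - (6/17) ln|(u + 7)| + C


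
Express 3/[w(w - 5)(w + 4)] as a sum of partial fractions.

Using cover-up method: P = -3/20, Q = 1/15, R = 1/12
Result: (-3/20)/w + (1/15)/(w - 5) + (1/12)/(w + 4)


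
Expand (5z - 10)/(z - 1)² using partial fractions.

(5z - 10) = P(z - 1) + Q. At z = 1: Q = 5·1 - 10 = -5. Coeff of z: P = 5
Result: 5/(z - 1) - 5/(z - 1)²


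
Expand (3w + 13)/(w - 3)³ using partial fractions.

(3w + 13) = A(w - 3)² + B(w - 3) + C. At w = 3: C = 3·3 + 13 = 22. Coefficients: A = 0, B = 3
Result: 3/(w - 3)² + 22/(w - 3)³


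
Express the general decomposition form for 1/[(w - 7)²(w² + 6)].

Repeated linear + quadratic: A/(w - 7) + B/(w - 7)² + (Cw + D)/(w² + 6)


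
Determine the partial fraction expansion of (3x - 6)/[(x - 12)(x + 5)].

At x=12: P = (3·12 - 6)/(12 + 5) = 30/17. At x=-5: Q = (3·(-5) - 6)/(-5 - 12) = 21/17
Result: (30/17)/(x - 12) + (21/17)/(x + 5)


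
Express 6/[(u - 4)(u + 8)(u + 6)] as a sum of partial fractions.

Using cover-up method: P = 1/20, Q = 1/4, R = -3/10
Result: (1/20)/(u - 4) + (1/4)/(u + 8) - (3/10)/(u + 6)


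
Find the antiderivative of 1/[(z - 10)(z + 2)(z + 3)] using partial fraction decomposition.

Cover-up: P = 1/156, Q = -1/12, R = 1/13. Decomposition: (1/156)/(z - 10) - (1/12)/(z + 2) + (1/13)/(z + 3). Integrate each term: (1/156) ln|(z - 10)| - (1/12) ln|(z + 2)| + (1/13) ln|(z + 3)| + C


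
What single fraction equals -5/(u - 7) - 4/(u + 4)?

Common denominator (u - 7)(u + 4). Numerator: -5(u + 4) - 4(u - 7) = (-5u - 20) - (4u - 28) = -9u + 8
Result: (-9u + 8)/[(u - 7)(u + 4)]


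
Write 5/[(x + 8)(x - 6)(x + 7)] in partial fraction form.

Using cover-up method: P = 5/14, Q = 5/182, R = -5/13
Result: (5/14)/(x + 8) + (5/182)/(x - 6) - (5/13)/(x + 7)


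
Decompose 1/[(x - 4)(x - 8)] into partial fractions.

1/(x - 4)(x - 8) = α/(x - 4) + β/(x - 8). α = 1/(4 - 8) = -1/4, β = 1/(8 - 4) = 1/4
Result: (-1/4)/(x - 4) + (1/4)/(x - 8)


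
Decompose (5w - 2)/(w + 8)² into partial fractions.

(5w - 2) = α(w + 8) + β. At w = -8: β = 5·(-8) - 2 = -42. Coeff of w: α = 5
Result: 5/(w + 8) - 42/(w + 8)²


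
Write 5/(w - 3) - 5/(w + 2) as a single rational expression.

Common denominator (w - 3)(w + 2). Numerator: 5(w + 2) - 5(w - 3) = (5w + 10) - (5w - 15) = 25
Result: (25)/[(w - 3)(w + 2)]


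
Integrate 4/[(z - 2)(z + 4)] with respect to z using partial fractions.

Decompose: 4/[(z - 2)(z + 4)] = (2/3)/(z - 2) - (2/3)/(z + 4). Integrate each term: (2/3) ln|(z - 2)| - (2/3) ln|(z + 4)| + C


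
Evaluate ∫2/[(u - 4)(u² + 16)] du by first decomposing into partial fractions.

Cover-up at u=4: P = 2/(4²+16) = 1/16. Coeff matching: Q = -1/16, R = -1/4. Decomposition: (1/16)/(u - 4) - ((1/16)u + 1/4)/(u² + 16). Integrate: linear → ln, quadratic → (1/2)ln + arctan: (1/16) ln|(u - 4)| - (1/32) ln(u² + 16) - (1/16) arctan(u/4) + C


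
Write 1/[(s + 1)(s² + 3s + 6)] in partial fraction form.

Cover-up at s = -1: α = 1/((-1)² + 3·(-1) + 6) = 1/4. Then β = -α = -1/4, γ = -α·(3 - 1) = -1/2
Result: (1/4)/(s + 1) - ((1/4)s + 1/2)/(s² + 3s + 6)


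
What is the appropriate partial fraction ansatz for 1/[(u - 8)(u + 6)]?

Distinct linear factors: α/(u - 8) + β/(u + 6)


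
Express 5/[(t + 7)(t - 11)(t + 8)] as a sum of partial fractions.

Using cover-up method: α = -5/18, β = 5/342, γ = 5/19
Result: (-5/18)/(t + 7) + (5/342)/(t - 11) + (5/19)/(t + 8)


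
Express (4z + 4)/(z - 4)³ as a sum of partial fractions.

(4z + 4) = α(z - 4)² + β(z - 4) + γ. At z = 4: γ = 4·4 + 4 = 20. Coefficients: α = 0, β = 4
Result: 4/(z - 4)² + 20/(z - 4)³


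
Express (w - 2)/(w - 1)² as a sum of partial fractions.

(w - 2) = A(w - 1) + B. At w = 1: B = 1·1 - 2 = -1. Coeff of w: A = 1
Result: 1/(w - 1) - 1/(w - 1)²


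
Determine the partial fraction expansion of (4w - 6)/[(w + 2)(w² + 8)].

At w=-2: A = (4·(-2) - 6)/((-2)² + 8) = -7/6. B = -A = 7/6, C = 4 - (-2)·A = 5/3
Result: (-7/6)/(w + 2) + ((7/6)w + 5/3)/(w² + 8)


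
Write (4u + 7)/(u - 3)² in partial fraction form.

(4u + 7) = P(u - 3) + Q. At u = 3: Q = 4·3 + 7 = 19. Coeff of u: P = 4
Result: 4/(u - 3) + 19/(u - 3)²


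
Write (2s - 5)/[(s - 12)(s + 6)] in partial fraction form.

At s=12: P = (2·12 - 5)/(12 + 6) = 19/18. At s=-6: Q = (2·(-6) - 5)/(-6 - 12) = 17/18
Result: (19/18)/(s - 12) + (17/18)/(s + 6)


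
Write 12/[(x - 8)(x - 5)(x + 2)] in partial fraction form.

Using cover-up method: α = 2/5, β = -4/7, γ = 6/35
Result: (2/5)/(x - 8) - (4/7)/(x - 5) + (6/35)/(x + 2)


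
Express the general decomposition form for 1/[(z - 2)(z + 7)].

Distinct linear factors: α/(z - 2) + β/(z + 7)


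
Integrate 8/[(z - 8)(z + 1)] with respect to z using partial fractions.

Decompose: 8/[(z - 8)(z + 1)] = (8/9)/(z - 8) - (8/9)/(z + 1). Integrate each term: (8/9) ln|(z - 8)| - (8/9) ln|(z + 1)| + C


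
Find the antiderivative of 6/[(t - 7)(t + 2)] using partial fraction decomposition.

Decompose: 6/[(t - 7)(t + 2)] = (2/3)/(t - 7) - (2/3)/(t + 2). Integrate each term: (2/3) ln|(t - 7)| - (2/3) ln|(t + 2)| + C


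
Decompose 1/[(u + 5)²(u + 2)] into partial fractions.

Cover-up at u=-2: R = 1/(-2 + 5)² = 1/9. Cover-up at u=-5: Q = 1/(-5 + 2) = -1/3. Comparing u² coeff: P = -R = -1/9
Result: (-1/9)/(u + 5) - (1/3)/(u + 5)² + (1/9)/(u + 2)


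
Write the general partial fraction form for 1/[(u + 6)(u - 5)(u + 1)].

Three distinct linear factors: A/(u + 6) + B/(u - 5) + C/(u + 1)


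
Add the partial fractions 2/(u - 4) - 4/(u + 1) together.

Common denominator (u - 4)(u + 1). Numerator: 2(u + 1) - 4(u - 4) = (2u + 2) - (4u - 16) = -2u + 18
Result: (-2u + 18)/[(u - 4)(u + 1)]


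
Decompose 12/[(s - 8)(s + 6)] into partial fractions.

12/(s - 8)(s + 6) = α/(s - 8) + β/(s + 6). α = 12/(8 + 6) = 6/7, β = 12/(-6 - 8) = -6/7
Result: (6/7)/(s - 8) - (6/7)/(s + 6)


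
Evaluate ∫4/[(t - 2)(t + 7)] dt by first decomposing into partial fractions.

Decompose: 4/[(t - 2)(t + 7)] = (4/9)/(t - 2) - (4/9)/(t + 7). Integrate each term: (4/9) ln|(t - 2)| - (4/9) ln|(t + 7)| + C
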